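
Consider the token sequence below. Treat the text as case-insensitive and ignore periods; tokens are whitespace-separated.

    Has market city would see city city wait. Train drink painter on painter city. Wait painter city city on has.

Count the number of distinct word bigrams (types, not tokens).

20 tokens → 19 bigram windows in total.
Repeated bigrams (each contributes count−1 duplicates):
  city city: 2
  city wait: 2
  painter city: 2
3 duplicate windows → 19 − 3 = 16 distinct.

16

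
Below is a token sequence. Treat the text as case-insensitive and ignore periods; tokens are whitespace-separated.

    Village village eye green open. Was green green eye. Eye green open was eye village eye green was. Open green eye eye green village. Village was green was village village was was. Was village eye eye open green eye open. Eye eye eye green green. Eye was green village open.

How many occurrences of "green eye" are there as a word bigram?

Scanning the 49 overlapping bigram windows for "green eye":
  position 8–9: green eye
  position 20–21: green eye
  position 38–39: green eye
  position 45–46: green eye

4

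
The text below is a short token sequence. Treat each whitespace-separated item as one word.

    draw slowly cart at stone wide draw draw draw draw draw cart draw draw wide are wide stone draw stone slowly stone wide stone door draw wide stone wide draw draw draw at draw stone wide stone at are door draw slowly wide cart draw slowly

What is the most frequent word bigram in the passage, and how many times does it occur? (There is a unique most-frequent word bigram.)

Bigram frequencies (highest first):
  draw draw: 7
  stone wide: 4
  wide stone: 4
  draw slowly: 3
  wide draw: 2
  cart draw: 2
  … (20 more, each ≤ 2)

"draw draw", 7 times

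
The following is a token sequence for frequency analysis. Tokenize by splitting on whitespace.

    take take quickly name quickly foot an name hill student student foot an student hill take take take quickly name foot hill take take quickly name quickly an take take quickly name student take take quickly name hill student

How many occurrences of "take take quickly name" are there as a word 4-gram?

Scanning the 36 overlapping 4-gram windows for "take take quickly name":
  position 1–4: take take quickly name
  position 17–20: take take quickly name
  position 23–26: take take quickly name
  position 29–32: take take quickly name
  position 34–37: take take quickly name

5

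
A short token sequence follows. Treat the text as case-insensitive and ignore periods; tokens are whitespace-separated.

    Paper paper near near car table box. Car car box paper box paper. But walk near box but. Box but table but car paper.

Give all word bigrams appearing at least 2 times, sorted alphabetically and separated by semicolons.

box but; box paper

Bigram counts meeting the condition (at least 2 times):
  box but: 2
  box paper: 2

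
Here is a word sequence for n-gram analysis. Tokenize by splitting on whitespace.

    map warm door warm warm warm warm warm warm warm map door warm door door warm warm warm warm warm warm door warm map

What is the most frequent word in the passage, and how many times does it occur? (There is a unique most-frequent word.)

Unigram frequencies (highest first):
  warm: 16
  door: 5
  map: 3

"warm", 16 times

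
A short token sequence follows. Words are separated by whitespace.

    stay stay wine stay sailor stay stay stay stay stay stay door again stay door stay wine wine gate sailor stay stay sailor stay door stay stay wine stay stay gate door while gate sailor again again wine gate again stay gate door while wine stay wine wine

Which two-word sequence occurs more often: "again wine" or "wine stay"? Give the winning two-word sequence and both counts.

"again wine": 1 occurrence
"wine stay": 3 occurrences

"wine stay" (3 vs 1)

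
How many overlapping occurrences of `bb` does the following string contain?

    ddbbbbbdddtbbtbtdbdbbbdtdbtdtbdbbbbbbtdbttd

12

Sliding a length-2 window over the 43 characters (42 positions):
  position 3–4: bb
  position 4–5: bb
  position 5–6: bb
  position 6–7: bb
  position 12–13: bb
  position 20–21: bb
  position 21–22: bb
  position 32–33: bb
  position 33–34: bb
  position 34–35: bb
  … (2 more)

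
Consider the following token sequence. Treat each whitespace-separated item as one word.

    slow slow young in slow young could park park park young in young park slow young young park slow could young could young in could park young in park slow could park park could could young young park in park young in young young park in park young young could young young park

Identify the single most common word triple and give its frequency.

Trigram frequencies (highest first):
  young young park: 4
  park young in: 3
  could park park: 2
  young in young: 2
  young park slow: 2
  park slow could: 2
  … (31 more, each ≤ 2)

"young young park", 4 times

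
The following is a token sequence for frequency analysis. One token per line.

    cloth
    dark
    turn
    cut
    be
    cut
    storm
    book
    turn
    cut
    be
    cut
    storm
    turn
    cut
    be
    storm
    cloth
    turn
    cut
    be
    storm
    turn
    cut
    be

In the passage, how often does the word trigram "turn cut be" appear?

Scanning the 23 overlapping trigram windows for "turn cut be":
  position 3–5: turn cut be
  position 9–11: turn cut be
  position 14–16: turn cut be
  position 19–21: turn cut be
  position 23–25: turn cut be

5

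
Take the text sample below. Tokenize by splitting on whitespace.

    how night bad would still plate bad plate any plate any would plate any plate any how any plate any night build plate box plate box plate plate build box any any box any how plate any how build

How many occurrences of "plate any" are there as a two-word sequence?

Scanning the 38 overlapping bigram windows for "plate any":
  position 8–9: plate any
  position 10–11: plate any
  position 13–14: plate any
  position 15–16: plate any
  position 19–20: plate any
  position 36–37: plate any

6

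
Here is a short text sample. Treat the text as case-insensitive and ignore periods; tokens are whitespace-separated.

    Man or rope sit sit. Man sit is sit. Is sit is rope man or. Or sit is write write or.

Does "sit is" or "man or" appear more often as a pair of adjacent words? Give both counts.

"sit is" (4 vs 2)

"sit is": 4 occurrences
"man or": 2 occurrences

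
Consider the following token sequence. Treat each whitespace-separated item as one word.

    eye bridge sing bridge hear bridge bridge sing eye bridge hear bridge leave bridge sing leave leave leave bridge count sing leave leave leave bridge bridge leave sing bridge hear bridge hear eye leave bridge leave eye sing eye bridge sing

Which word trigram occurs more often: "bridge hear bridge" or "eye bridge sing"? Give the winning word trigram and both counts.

"bridge hear bridge": 3 occurrences
"eye bridge sing": 2 occurrences

"bridge hear bridge" (3 vs 2)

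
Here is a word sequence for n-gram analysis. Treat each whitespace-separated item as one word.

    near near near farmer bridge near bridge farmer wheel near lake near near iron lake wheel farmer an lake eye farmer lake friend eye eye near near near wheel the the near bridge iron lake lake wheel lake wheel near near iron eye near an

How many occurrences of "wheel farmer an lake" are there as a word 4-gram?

Scanning the 42 overlapping 4-gram windows for "wheel farmer an lake":
  position 16–19: wheel farmer an lake

1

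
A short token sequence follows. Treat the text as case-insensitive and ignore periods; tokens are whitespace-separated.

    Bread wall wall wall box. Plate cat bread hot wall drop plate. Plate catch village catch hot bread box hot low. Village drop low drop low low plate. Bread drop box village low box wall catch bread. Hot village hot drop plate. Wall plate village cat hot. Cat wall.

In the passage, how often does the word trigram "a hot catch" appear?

0

Scanning the 47 overlapping trigram windows for "a hot catch":
  (none found)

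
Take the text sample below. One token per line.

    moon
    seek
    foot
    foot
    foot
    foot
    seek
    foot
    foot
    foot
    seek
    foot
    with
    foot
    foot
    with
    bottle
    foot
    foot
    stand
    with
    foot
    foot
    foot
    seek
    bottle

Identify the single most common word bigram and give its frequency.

"foot foot", 9 times

Bigram frequencies (highest first):
  foot foot: 9
  seek foot: 3
  foot seek: 3
  foot with: 2
  with foot: 2
  moon seek: 1
  … (5 more, each ≤ 1)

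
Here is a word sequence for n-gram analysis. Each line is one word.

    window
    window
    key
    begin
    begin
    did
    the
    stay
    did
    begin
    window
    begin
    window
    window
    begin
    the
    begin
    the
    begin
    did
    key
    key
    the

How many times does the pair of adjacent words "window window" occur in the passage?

2

Scanning the 22 overlapping bigram windows for "window window":
  position 1–2: window window
  position 13–14: window window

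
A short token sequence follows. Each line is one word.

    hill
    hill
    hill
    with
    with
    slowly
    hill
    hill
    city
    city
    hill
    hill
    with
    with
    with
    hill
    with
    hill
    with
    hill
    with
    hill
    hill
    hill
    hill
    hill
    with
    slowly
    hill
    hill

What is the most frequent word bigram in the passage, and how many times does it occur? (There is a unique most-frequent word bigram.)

"hill hill", 9 times

Bigram frequencies (highest first):
  hill hill: 9
  hill with: 6
  with hill: 4
  with with: 3
  with slowly: 2
  slowly hill: 2
  … (3 more, each ≤ 1)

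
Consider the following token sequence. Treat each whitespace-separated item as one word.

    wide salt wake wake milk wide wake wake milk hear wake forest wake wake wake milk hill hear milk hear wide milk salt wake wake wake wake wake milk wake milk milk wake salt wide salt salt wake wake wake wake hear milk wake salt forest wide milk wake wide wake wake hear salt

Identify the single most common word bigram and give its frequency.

Bigram frequencies (highest first):
  wake wake: 12
  wake milk: 5
  milk wake: 4
  salt wake: 3
  wide salt: 2
  wide wake: 2
  … (20 more, each ≤ 2)

"wake wake", 12 times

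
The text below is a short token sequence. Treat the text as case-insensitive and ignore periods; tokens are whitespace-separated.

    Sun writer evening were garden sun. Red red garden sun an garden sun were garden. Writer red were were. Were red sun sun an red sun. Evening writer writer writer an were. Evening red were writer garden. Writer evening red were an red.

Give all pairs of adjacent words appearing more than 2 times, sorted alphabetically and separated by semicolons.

garden sun; red were

Bigram counts meeting the condition (more than 2 times):
  garden sun: 3
  red were: 3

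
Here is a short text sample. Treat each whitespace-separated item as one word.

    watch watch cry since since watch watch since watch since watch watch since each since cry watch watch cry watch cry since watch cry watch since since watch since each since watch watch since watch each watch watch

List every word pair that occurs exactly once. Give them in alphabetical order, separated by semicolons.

each watch; since cry; watch each

Bigram counts meeting the condition (exactly once):
  each watch: 1
  since cry: 1
  watch each: 1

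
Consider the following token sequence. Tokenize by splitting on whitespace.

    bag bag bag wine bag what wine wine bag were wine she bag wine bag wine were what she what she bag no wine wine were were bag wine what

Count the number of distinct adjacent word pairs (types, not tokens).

30 tokens → 29 bigram windows in total.
Repeated bigrams (each contributes count−1 duplicates):
  bag wine: 4
  wine bag: 3
  bag bag: 2
  she bag: 2
  what she: 2
  wine were: 2
  wine wine: 2
10 duplicate windows → 29 − 10 = 19 distinct.

19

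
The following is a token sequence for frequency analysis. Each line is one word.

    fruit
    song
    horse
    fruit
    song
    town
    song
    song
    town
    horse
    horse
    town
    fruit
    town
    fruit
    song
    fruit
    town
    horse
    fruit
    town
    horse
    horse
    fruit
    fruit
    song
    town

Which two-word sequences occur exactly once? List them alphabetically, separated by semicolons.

Bigram counts meeting the condition (exactly once):
  fruit fruit: 1
  horse town: 1
  song fruit: 1
  song horse: 1
  song song: 1
  town song: 1

fruit fruit; horse town; song fruit; song horse; song song; town song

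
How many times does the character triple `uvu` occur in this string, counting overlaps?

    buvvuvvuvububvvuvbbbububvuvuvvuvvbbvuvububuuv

3

Sliding a length-3 window over the 45 characters (43 positions):
  position 8–10: uvu
  position 26–28: uvu
  position 37–39: uvu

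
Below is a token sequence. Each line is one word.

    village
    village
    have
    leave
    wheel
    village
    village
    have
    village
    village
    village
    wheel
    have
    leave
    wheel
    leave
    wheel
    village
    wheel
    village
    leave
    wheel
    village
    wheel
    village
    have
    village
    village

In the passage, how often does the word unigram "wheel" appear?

Scanning the 28 tokens for "wheel":
  position 5: wheel
  position 12: wheel
  position 15: wheel
  position 17: wheel
  position 19: wheel
  position 22: wheel
  position 24: wheel

7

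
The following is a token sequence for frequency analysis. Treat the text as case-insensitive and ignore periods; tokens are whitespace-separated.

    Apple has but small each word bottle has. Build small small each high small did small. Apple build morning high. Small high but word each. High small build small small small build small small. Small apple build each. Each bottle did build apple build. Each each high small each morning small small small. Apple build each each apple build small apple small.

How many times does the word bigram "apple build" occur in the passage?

Scanning the 61 overlapping bigram windows for "apple build":
  position 17–18: apple build
  position 36–37: apple build
  position 43–44: apple build
  position 54–55: apple build
  position 58–59: apple build

5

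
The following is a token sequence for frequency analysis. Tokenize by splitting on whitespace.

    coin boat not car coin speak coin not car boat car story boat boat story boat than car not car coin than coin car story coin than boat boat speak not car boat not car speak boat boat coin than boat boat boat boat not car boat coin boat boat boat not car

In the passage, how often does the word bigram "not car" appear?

7

Scanning the 52 overlapping bigram windows for "not car":
  position 3–4: not car
  position 8–9: not car
  position 19–20: not car
  position 31–32: not car
  position 34–35: not car
  position 45–46: not car
  position 52–53: not car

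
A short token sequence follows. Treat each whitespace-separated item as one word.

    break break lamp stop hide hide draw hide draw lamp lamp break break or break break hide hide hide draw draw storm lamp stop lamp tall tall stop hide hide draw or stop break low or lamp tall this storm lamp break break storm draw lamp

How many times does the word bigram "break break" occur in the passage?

4

Scanning the 45 overlapping bigram windows for "break break":
  position 1–2: break break
  position 12–13: break break
  position 15–16: break break
  position 42–43: break break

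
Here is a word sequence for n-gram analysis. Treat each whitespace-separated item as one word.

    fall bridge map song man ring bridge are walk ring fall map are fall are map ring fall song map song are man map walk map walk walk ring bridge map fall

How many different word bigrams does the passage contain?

25

32 tokens → 31 bigram windows in total.
Repeated bigrams (each contributes count−1 duplicates):
  bridge map: 2
  map song: 2
  map walk: 2
  ring bridge: 2
  ring fall: 2
  walk ring: 2
6 duplicate windows → 31 − 6 = 25 distinct.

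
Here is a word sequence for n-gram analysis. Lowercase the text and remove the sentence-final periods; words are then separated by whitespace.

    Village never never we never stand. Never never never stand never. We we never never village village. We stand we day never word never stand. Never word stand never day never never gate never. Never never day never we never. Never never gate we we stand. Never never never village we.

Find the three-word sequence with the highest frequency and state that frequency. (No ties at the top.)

"never never never", 4 times

Trigram frequencies (highest first):
  never never never: 4
  never stand never: 3
  never we never: 2
  stand never never: 2
  we never never: 2
  never never village: 2
  … (32 more, each ≤ 2)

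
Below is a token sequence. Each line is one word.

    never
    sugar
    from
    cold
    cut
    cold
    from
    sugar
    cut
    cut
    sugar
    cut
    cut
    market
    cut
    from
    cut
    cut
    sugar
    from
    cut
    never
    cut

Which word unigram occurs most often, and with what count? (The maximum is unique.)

"cut", 10 times

Unigram frequencies (highest first):
  cut: 10
  sugar: 4
  from: 4
  never: 2
  cold: 2
  market: 1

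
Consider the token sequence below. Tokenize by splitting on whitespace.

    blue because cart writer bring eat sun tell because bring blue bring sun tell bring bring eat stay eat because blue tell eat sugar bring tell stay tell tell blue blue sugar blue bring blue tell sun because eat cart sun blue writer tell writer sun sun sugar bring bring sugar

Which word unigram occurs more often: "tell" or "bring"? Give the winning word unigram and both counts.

"tell": 8 occurrences
"bring": 9 occurrences

"bring" (9 vs 8)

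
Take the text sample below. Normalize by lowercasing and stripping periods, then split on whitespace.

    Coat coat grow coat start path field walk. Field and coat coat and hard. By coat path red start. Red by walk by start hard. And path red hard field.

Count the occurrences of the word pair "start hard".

1

Scanning the 29 overlapping bigram windows for "start hard":
  position 24–25: start hard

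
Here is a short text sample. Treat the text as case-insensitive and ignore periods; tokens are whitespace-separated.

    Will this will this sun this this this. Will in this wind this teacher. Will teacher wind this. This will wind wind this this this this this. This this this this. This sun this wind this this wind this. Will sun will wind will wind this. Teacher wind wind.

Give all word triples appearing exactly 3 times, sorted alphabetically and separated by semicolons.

this wind this; wind this this

Trigram counts meeting the condition (exactly 3 times):
  this wind this: 3
  wind this this: 3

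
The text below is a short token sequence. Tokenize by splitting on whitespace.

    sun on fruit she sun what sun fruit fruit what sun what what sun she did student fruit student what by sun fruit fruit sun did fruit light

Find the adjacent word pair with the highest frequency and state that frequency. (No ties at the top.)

"what sun", 3 times

Bigram frequencies (highest first):
  what sun: 3
  sun what: 2
  sun fruit: 2
  fruit fruit: 2
  sun on: 1
  on fruit: 1
  … (16 more, each ≤ 1)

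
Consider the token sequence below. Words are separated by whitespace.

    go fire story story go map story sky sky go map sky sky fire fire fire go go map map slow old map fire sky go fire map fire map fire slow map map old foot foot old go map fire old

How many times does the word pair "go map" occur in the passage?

4

Scanning the 41 overlapping bigram windows for "go map":
  position 5–6: go map
  position 10–11: go map
  position 18–19: go map
  position 39–40: go map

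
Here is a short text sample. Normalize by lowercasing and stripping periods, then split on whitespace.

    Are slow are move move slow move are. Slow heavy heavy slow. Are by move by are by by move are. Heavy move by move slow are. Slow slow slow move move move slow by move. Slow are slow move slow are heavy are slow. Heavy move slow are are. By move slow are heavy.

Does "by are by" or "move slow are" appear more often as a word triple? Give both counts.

"by are by": 1 occurrence
"move slow are": 5 occurrences

"move slow are" (5 vs 1)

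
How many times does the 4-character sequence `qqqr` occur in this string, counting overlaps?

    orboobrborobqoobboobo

0

Sliding a length-4 window over the 21 characters (18 positions):
  (no match at any position)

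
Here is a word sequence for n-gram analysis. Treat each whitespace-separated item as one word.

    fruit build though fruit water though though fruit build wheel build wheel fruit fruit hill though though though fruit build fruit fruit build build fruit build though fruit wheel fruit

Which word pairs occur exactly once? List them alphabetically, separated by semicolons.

Bigram counts meeting the condition (exactly once):
  build build: 1
  fruit hill: 1
  fruit water: 1
  fruit wheel: 1
  hill though: 1
  water though: 1
  wheel build: 1

build build; fruit hill; fruit water; fruit wheel; hill though; water though; wheel build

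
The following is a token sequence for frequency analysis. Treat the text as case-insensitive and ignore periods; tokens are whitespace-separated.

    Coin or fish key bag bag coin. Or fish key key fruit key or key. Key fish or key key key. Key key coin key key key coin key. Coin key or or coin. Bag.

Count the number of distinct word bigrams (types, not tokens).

18

35 tokens → 34 bigram windows in total.
Repeated bigrams (each contributes count−1 duplicates):
  key key: 8
  coin key: 3
  key coin: 3
  coin or: 2
  fish key: 2
  key or: 2
  or fish: 2
  or key: 2
16 duplicate windows → 34 − 16 = 18 distinct.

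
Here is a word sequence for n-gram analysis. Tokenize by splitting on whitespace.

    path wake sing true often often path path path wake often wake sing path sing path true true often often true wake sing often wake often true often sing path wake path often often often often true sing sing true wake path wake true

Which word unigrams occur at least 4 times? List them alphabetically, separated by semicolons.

often; path; sing; true; wake

Unigram counts meeting the condition (at least 4 times):
  often: 12
  path: 9
  sing: 7
  true: 8
  wake: 8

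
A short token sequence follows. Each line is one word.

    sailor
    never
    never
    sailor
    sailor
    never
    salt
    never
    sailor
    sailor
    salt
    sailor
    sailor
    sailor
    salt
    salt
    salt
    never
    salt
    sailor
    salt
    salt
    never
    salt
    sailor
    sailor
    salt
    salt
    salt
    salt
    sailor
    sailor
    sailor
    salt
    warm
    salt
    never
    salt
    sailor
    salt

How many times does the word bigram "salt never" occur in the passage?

Scanning the 39 overlapping bigram windows for "salt never":
  position 7–8: salt never
  position 17–18: salt never
  position 22–23: salt never
  position 36–37: salt never

4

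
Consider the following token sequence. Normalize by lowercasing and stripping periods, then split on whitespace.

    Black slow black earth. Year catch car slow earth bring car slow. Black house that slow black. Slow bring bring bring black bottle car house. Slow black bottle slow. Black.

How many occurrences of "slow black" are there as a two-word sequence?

Scanning the 29 overlapping bigram windows for "slow black":
  position 2–3: slow black
  position 12–13: slow black
  position 16–17: slow black
  position 26–27: slow black
  position 29–30: slow black

5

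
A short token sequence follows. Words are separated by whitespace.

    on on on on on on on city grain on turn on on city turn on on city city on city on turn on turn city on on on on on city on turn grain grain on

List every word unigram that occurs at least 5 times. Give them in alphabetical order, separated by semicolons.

city; on; turn

Unigram counts meeting the condition (at least 5 times):
  city: 7
  on: 22
  turn: 5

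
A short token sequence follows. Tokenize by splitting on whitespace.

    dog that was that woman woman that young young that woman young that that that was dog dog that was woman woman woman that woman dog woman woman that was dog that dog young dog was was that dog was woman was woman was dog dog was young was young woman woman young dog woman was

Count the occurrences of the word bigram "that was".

4

Scanning the 55 overlapping bigram windows for "that was":
  position 2–3: that was
  position 15–16: that was
  position 19–20: that was
  position 29–30: that was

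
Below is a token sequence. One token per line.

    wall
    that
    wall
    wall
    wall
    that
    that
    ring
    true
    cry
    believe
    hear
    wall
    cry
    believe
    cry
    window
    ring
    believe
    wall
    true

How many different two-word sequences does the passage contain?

17

21 tokens → 20 bigram windows in total.
Repeated bigrams (each contributes count−1 duplicates):
  cry believe: 2
  wall that: 2
  wall wall: 2
3 duplicate windows → 20 − 3 = 17 distinct.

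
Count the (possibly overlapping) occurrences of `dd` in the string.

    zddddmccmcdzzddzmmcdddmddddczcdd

Sliding a length-2 window over the 32 characters (31 positions):
  position 2–3: dd
  position 3–4: dd
  position 4–5: dd
  position 14–15: dd
  position 20–21: dd
  position 21–22: dd
  position 24–25: dd
  position 25–26: dd
  position 26–27: dd
  position 31–32: dd

10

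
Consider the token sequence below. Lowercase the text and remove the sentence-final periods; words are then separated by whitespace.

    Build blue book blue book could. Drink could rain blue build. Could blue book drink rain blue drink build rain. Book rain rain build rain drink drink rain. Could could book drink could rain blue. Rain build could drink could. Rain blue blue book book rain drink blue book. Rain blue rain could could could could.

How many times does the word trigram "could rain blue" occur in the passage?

Scanning the 54 overlapping trigram windows for "could rain blue":
  position 8–10: could rain blue
  position 33–35: could rain blue
  position 40–42: could rain blue

3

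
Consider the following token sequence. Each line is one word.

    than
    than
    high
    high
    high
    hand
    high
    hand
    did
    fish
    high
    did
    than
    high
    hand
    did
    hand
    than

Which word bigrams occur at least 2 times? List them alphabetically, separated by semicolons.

Bigram counts meeting the condition (at least 2 times):
  hand did: 2
  high hand: 3
  high high: 2
  than high: 2

hand did; high hand; high high; than high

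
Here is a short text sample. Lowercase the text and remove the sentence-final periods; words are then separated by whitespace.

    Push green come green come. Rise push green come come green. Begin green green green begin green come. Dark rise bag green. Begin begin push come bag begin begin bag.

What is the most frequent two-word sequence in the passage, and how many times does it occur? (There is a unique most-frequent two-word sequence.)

Bigram frequencies (highest first):
  green come: 4
  green begin: 3
  push green: 2
  come green: 2
  begin green: 2
  green green: 2
  … (13 more, each ≤ 2)

"green come", 4 times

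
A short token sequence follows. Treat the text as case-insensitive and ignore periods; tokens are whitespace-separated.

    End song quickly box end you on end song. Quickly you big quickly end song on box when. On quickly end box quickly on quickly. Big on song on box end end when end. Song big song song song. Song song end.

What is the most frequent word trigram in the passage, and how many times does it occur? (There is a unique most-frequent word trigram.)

"song song song", 3 times

Trigram frequencies (highest first):
  song song song: 3
  end song quickly: 2
  song on box: 2
  song quickly box: 1
  quickly box end: 1
  box end you: 1
  … (30 more, each ≤ 1)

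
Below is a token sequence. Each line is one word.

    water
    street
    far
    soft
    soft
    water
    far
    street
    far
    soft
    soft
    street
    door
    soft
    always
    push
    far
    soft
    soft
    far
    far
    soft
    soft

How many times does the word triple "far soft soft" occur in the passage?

Scanning the 21 overlapping trigram windows for "far soft soft":
  position 3–5: far soft soft
  position 9–11: far soft soft
  position 17–19: far soft soft
  position 21–23: far soft soft

4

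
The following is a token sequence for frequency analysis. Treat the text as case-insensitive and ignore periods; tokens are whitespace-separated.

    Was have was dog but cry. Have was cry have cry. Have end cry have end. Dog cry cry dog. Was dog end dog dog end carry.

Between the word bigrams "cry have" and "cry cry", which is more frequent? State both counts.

"cry have" (4 vs 1)

"cry have": 4 occurrences
"cry cry": 1 occurrence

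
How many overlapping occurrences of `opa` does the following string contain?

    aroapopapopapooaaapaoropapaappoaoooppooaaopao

Sliding a length-3 window over the 45 characters (43 positions):
  position 6–8: opa
  position 10–12: opa
  position 23–25: opa
  position 42–44: opa

4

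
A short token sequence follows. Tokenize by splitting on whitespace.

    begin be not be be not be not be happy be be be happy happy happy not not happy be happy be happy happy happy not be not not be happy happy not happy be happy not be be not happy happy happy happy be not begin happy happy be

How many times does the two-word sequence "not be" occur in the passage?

6

Scanning the 49 overlapping bigram windows for "not be":
  position 3–4: not be
  position 6–7: not be
  position 8–9: not be
  position 26–27: not be
  position 29–30: not be
  position 37–38: not be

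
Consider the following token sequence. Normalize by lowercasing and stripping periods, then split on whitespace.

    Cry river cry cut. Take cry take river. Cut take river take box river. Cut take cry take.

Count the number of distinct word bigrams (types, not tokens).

18 tokens → 17 bigram windows in total.
Repeated bigrams (each contributes count−1 duplicates):
  cut take: 3
  cry take: 2
  river cut: 2
  take cry: 2
  take river: 2
6 duplicate windows → 17 − 6 = 11 distinct.

11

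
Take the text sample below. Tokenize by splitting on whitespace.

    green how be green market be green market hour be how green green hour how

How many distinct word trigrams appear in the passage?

15 tokens → 13 trigram windows in total.
Repeated trigrams (each contributes count−1 duplicates):
  be green market: 2
1 duplicate windows → 13 − 1 = 12 distinct.

12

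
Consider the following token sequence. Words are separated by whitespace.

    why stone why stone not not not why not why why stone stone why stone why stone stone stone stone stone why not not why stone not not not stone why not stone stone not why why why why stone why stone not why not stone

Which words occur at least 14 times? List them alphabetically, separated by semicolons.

Unigram counts meeting the condition (at least 14 times):
  stone: 17
  why: 16

stone; why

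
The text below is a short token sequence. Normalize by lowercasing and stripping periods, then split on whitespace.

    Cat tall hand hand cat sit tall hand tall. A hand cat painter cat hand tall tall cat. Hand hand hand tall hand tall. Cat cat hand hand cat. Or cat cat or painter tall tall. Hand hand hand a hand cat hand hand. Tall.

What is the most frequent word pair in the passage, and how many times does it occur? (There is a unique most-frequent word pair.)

"hand hand", 7 times

Bigram frequencies (highest first):
  hand hand: 7
  hand tall: 5
  tall hand: 4
  hand cat: 4
  cat hand: 4
  a hand: 2
  … (14 more, each ≤ 2)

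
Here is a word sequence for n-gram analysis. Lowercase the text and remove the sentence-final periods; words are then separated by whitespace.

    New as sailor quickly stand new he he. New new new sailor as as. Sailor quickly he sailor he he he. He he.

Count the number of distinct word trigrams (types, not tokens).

18

23 tokens → 21 trigram windows in total.
Repeated trigrams (each contributes count−1 duplicates):
  he he he: 3
  as sailor quickly: 2
3 duplicate windows → 21 − 3 = 18 distinct.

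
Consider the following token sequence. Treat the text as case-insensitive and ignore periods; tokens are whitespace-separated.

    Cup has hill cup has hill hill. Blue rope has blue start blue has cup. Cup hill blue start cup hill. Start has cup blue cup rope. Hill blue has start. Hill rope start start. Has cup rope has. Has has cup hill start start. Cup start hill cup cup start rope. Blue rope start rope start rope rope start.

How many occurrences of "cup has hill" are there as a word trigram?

Scanning the 58 overlapping trigram windows for "cup has hill":
  position 1–3: cup has hill
  position 4–6: cup has hill

2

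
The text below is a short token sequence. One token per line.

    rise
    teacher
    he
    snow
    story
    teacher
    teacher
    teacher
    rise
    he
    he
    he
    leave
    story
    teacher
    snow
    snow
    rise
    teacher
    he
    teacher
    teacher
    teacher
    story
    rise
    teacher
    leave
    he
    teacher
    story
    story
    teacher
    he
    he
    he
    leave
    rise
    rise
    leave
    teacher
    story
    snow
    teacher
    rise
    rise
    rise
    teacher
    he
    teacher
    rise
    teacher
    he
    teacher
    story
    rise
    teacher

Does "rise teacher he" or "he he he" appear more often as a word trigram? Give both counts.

"rise teacher he" (4 vs 2)

"rise teacher he": 4 occurrences
"he he he": 2 occurrences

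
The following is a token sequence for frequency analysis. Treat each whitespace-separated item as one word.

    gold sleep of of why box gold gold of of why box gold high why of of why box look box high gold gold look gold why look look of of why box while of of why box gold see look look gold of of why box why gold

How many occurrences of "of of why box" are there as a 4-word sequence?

6

Scanning the 46 overlapping 4-gram windows for "of of why box":
  position 3–6: of of why box
  position 9–12: of of why box
  position 16–19: of of why box
  position 30–33: of of why box
  position 35–38: of of why box
  position 44–47: of of why box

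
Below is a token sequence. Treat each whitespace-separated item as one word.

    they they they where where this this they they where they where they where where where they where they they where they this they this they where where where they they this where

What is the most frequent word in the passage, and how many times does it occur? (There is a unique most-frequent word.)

"they", 15 times

Unigram frequencies (highest first):
  they: 15
  where: 13
  this: 5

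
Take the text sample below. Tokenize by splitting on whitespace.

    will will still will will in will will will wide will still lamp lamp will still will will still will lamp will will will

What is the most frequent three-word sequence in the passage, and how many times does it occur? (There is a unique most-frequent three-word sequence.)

Trigram frequencies (highest first):
  will still will: 3
  will will still: 2
  still will will: 2
  will will will: 2
  will will in: 1
  will in will: 1
  … (11 more, each ≤ 1)

"will still will", 3 times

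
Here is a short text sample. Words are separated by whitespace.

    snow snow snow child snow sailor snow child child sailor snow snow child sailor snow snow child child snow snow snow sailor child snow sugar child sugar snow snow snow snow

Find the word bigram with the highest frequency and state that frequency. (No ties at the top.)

Bigram frequencies (highest first):
  snow snow: 9
  snow child: 4
  child snow: 3
  sailor snow: 3
  snow sailor: 2
  child child: 2
  … (6 more, each ≤ 2)

"snow snow", 9 times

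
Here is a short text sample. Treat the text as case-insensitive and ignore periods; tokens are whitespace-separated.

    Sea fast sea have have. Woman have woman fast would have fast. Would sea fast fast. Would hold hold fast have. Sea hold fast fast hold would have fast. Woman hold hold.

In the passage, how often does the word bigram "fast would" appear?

3

Scanning the 31 overlapping bigram windows for "fast would":
  position 9–10: fast would
  position 12–13: fast would
  position 16–17: fast would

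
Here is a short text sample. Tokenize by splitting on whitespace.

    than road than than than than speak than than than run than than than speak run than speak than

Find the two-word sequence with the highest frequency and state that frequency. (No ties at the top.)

Bigram frequencies (highest first):
  than than: 7
  than speak: 3
  speak than: 2
  run than: 2
  than road: 1
  road than: 1
  … (2 more, each ≤ 1)

"than than", 7 times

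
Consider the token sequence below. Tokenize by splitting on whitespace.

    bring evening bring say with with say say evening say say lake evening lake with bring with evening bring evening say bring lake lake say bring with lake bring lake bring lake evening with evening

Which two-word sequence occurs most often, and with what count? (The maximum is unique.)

"bring lake", 3 times

Bigram frequencies (highest first):
  bring lake: 3
  bring evening: 2
  evening bring: 2
  say say: 2
  evening say: 2
  lake evening: 2
  … (17 more, each ≤ 2)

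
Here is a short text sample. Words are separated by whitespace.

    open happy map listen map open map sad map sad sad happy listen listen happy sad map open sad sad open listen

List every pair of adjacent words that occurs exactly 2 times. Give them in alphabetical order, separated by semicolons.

map open; map sad; sad map; sad sad

Bigram counts meeting the condition (exactly 2 times):
  map open: 2
  map sad: 2
  sad map: 2
  sad sad: 2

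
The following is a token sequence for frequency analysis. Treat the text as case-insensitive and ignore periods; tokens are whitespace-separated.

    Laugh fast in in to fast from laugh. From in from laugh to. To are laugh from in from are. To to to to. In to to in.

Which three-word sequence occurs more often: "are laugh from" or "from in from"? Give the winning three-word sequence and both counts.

"are laugh from": 1 occurrence
"from in from": 2 occurrences

"from in from" (2 vs 1)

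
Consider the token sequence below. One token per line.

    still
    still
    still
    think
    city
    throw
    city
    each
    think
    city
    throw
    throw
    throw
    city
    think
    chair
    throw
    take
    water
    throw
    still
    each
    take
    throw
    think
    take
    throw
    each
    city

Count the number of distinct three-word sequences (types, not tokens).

26

29 tokens → 27 trigram windows in total.
Repeated trigrams (each contributes count−1 duplicates):
  think city throw: 2
1 duplicate windows → 27 − 1 = 26 distinct.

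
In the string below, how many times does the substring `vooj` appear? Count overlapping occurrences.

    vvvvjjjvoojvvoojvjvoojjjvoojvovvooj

5

Sliding a length-4 window over the 35 characters (32 positions):
  position 8–11: vooj
  position 13–16: vooj
  position 19–22: vooj
  position 25–28: vooj
  position 32–35: vooj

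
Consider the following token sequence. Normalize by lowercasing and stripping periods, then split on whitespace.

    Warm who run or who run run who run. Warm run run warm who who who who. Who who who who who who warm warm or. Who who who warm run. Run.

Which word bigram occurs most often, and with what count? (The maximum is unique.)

Bigram frequencies (highest first):
  who who: 11
  who run: 3
  run run: 3
  warm who: 2
  or who: 2
  run warm: 2
  … (6 more, each ≤ 2)

"who who", 11 times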